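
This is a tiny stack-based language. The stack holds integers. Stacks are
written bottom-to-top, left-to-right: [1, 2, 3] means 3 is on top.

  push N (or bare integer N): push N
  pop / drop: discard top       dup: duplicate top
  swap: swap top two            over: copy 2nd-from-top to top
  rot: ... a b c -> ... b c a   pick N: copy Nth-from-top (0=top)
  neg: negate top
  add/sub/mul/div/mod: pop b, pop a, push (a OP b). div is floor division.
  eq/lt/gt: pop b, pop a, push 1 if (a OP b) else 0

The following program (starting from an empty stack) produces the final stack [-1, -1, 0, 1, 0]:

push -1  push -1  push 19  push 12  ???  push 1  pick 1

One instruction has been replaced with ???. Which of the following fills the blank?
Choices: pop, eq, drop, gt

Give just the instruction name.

Answer: eq

Derivation:
Stack before ???: [-1, -1, 19, 12]
Stack after ???:  [-1, -1, 0]
Checking each choice:
  pop: produces [-1, -1, 19, 1, 19]
  eq: MATCH
  drop: produces [-1, -1, 19, 1, 19]
  gt: produces [-1, -1, 1, 1, 1]


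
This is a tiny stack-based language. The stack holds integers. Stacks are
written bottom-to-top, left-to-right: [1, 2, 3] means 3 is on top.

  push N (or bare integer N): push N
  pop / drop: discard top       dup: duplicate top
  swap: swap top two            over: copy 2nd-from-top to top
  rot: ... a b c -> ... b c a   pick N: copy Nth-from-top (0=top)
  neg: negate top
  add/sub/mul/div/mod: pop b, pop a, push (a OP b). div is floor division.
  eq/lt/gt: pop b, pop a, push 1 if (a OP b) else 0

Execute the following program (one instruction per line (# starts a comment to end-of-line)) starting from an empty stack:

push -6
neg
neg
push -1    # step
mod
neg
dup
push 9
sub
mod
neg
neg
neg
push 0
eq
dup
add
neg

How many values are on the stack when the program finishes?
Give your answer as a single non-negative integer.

After 'push -6': stack = [-6] (depth 1)
After 'neg': stack = [6] (depth 1)
After 'neg': stack = [-6] (depth 1)
After 'push -1': stack = [-6, -1] (depth 2)
After 'mod': stack = [0] (depth 1)
After 'neg': stack = [0] (depth 1)
After 'dup': stack = [0, 0] (depth 2)
After 'push 9': stack = [0, 0, 9] (depth 3)
After 'sub': stack = [0, -9] (depth 2)
After 'mod': stack = [0] (depth 1)
After 'neg': stack = [0] (depth 1)
After 'neg': stack = [0] (depth 1)
After 'neg': stack = [0] (depth 1)
After 'push 0': stack = [0, 0] (depth 2)
After 'eq': stack = [1] (depth 1)
After 'dup': stack = [1, 1] (depth 2)
After 'add': stack = [2] (depth 1)
After 'neg': stack = [-2] (depth 1)

Answer: 1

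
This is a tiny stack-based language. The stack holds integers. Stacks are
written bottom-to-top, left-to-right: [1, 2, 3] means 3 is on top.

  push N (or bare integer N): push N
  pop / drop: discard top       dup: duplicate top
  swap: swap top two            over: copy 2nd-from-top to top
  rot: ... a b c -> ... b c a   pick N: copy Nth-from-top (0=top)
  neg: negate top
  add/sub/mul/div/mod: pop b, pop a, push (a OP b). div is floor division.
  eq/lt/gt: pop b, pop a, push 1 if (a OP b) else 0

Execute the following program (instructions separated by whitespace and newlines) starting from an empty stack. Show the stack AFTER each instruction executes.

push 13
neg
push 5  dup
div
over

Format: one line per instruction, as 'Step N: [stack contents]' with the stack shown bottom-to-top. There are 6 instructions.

Step 1: [13]
Step 2: [-13]
Step 3: [-13, 5]
Step 4: [-13, 5, 5]
Step 5: [-13, 1]
Step 6: [-13, 1, -13]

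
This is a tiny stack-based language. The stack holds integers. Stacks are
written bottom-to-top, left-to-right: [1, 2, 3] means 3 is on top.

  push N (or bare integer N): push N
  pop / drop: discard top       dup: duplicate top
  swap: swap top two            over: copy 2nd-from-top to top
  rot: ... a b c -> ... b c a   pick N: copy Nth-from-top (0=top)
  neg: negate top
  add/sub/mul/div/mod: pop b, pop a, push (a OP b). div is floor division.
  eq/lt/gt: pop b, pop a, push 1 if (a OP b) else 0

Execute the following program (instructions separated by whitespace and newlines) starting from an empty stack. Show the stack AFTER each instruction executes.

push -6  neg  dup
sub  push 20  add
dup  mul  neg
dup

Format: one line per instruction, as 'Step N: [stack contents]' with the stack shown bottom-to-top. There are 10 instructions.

Step 1: [-6]
Step 2: [6]
Step 3: [6, 6]
Step 4: [0]
Step 5: [0, 20]
Step 6: [20]
Step 7: [20, 20]
Step 8: [400]
Step 9: [-400]
Step 10: [-400, -400]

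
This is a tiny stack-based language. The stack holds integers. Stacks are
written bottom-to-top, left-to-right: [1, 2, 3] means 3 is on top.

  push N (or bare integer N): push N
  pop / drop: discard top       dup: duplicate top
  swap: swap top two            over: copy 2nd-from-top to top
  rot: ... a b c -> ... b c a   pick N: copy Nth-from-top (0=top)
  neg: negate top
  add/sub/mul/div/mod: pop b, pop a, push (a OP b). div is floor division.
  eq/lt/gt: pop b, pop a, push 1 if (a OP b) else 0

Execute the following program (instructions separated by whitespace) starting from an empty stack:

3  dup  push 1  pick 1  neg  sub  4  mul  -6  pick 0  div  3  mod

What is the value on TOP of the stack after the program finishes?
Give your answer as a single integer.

After 'push 3': [3]
After 'dup': [3, 3]
After 'push 1': [3, 3, 1]
After 'pick 1': [3, 3, 1, 3]
After 'neg': [3, 3, 1, -3]
After 'sub': [3, 3, 4]
After 'push 4': [3, 3, 4, 4]
After 'mul': [3, 3, 16]
After 'push -6': [3, 3, 16, -6]
After 'pick 0': [3, 3, 16, -6, -6]
After 'div': [3, 3, 16, 1]
After 'push 3': [3, 3, 16, 1, 3]
After 'mod': [3, 3, 16, 1]

Answer: 1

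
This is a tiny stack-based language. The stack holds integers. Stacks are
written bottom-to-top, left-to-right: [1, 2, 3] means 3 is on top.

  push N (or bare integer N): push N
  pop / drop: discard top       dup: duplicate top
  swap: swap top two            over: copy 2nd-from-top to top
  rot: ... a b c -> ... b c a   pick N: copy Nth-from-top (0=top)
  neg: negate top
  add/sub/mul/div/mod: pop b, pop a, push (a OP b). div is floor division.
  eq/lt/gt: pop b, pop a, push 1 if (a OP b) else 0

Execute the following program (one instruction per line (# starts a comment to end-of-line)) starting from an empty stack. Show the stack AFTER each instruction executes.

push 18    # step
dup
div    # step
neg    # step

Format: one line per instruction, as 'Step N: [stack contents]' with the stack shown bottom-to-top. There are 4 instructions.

Step 1: [18]
Step 2: [18, 18]
Step 3: [1]
Step 4: [-1]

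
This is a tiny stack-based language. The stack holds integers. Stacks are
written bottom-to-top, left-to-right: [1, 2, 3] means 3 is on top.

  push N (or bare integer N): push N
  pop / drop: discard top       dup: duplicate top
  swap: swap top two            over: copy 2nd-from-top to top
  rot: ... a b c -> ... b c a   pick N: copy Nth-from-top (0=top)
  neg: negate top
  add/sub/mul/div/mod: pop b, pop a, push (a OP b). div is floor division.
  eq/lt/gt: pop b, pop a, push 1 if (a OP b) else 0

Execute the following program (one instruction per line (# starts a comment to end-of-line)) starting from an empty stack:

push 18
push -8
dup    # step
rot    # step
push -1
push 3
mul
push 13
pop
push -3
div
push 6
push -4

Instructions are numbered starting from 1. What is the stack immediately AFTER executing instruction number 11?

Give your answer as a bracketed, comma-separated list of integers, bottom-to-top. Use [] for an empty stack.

Answer: [-8, -8, 18, 1]

Derivation:
Step 1 ('push 18'): [18]
Step 2 ('push -8'): [18, -8]
Step 3 ('dup'): [18, -8, -8]
Step 4 ('rot'): [-8, -8, 18]
Step 5 ('push -1'): [-8, -8, 18, -1]
Step 6 ('push 3'): [-8, -8, 18, -1, 3]
Step 7 ('mul'): [-8, -8, 18, -3]
Step 8 ('push 13'): [-8, -8, 18, -3, 13]
Step 9 ('pop'): [-8, -8, 18, -3]
Step 10 ('push -3'): [-8, -8, 18, -3, -3]
Step 11 ('div'): [-8, -8, 18, 1]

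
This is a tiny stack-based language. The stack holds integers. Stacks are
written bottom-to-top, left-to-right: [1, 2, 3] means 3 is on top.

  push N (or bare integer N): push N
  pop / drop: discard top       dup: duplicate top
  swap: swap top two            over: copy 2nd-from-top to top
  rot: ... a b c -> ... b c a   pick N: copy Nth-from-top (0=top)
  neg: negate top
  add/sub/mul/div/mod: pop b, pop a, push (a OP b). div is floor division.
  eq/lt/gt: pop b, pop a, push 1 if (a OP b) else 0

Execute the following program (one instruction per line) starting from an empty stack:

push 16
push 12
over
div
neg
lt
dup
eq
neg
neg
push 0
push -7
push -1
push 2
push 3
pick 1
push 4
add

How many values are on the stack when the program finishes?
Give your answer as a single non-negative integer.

Answer: 7

Derivation:
After 'push 16': stack = [16] (depth 1)
After 'push 12': stack = [16, 12] (depth 2)
After 'over': stack = [16, 12, 16] (depth 3)
After 'div': stack = [16, 0] (depth 2)
After 'neg': stack = [16, 0] (depth 2)
After 'lt': stack = [0] (depth 1)
After 'dup': stack = [0, 0] (depth 2)
After 'eq': stack = [1] (depth 1)
After 'neg': stack = [-1] (depth 1)
After 'neg': stack = [1] (depth 1)
After 'push 0': stack = [1, 0] (depth 2)
After 'push -7': stack = [1, 0, -7] (depth 3)
After 'push -1': stack = [1, 0, -7, -1] (depth 4)
After 'push 2': stack = [1, 0, -7, -1, 2] (depth 5)
After 'push 3': stack = [1, 0, -7, -1, 2, 3] (depth 6)
After 'pick 1': stack = [1, 0, -7, -1, 2, 3, 2] (depth 7)
After 'push 4': stack = [1, 0, -7, -1, 2, 3, 2, 4] (depth 8)
After 'add': stack = [1, 0, -7, -1, 2, 3, 6] (depth 7)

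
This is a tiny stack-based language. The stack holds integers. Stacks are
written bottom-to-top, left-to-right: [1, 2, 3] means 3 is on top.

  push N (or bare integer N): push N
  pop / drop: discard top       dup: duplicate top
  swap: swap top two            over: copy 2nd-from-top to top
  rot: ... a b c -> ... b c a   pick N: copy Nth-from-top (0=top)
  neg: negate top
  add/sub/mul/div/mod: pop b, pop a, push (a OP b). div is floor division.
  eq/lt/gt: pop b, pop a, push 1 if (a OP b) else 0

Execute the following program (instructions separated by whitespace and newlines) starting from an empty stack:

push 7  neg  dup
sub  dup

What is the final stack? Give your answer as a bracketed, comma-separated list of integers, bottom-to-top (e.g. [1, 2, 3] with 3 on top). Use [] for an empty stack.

Answer: [0, 0]

Derivation:
After 'push 7': [7]
After 'neg': [-7]
After 'dup': [-7, -7]
After 'sub': [0]
After 'dup': [0, 0]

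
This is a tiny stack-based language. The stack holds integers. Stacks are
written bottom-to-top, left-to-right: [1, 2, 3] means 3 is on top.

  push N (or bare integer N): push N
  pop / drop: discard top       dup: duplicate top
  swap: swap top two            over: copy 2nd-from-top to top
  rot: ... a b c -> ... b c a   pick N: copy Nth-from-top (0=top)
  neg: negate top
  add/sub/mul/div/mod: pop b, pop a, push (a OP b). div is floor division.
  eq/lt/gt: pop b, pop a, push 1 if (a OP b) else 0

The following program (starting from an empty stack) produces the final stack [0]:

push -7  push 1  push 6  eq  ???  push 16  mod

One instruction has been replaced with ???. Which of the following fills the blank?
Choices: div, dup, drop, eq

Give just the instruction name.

Stack before ???: [-7, 0]
Stack after ???:  [0]
Checking each choice:
  div: division by zero
  dup: produces [-7, 0, 0]
  drop: produces [9]
  eq: MATCH


Answer: eq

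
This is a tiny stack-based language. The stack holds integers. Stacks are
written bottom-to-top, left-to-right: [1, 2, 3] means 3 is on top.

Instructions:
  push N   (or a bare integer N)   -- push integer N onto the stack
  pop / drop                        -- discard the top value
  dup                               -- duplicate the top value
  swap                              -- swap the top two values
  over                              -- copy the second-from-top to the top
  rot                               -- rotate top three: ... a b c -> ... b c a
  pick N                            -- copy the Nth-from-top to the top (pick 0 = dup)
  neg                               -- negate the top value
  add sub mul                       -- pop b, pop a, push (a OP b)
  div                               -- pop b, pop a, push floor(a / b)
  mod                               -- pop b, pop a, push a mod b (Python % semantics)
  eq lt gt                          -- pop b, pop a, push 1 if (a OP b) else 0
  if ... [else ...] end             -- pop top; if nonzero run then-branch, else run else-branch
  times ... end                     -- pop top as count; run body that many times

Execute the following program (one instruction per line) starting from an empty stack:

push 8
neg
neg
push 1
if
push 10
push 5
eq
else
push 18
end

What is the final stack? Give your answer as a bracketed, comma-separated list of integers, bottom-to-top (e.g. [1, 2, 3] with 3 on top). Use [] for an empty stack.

After 'push 8': [8]
After 'neg': [-8]
After 'neg': [8]
After 'push 1': [8, 1]
After 'if': [8]
After 'push 10': [8, 10]
After 'push 5': [8, 10, 5]
After 'eq': [8, 0]

Answer: [8, 0]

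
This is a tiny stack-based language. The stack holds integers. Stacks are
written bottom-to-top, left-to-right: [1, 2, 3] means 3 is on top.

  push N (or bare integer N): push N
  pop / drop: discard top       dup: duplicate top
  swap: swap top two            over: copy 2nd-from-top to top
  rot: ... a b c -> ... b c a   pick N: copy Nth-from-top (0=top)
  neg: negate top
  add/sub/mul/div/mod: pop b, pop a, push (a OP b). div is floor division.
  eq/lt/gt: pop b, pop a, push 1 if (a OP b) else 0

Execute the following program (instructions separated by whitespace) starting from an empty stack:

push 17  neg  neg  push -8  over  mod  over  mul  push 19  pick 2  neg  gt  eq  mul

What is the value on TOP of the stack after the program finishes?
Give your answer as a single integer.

After 'push 17': [17]
After 'neg': [-17]
After 'neg': [17]
After 'push -8': [17, -8]
After 'over': [17, -8, 17]
After 'mod': [17, 9]
After 'over': [17, 9, 17]
After 'mul': [17, 153]
After 'push 19': [17, 153, 19]
After 'pick 2': [17, 153, 19, 17]
After 'neg': [17, 153, 19, -17]
After 'gt': [17, 153, 1]
After 'eq': [17, 0]
After 'mul': [0]

Answer: 0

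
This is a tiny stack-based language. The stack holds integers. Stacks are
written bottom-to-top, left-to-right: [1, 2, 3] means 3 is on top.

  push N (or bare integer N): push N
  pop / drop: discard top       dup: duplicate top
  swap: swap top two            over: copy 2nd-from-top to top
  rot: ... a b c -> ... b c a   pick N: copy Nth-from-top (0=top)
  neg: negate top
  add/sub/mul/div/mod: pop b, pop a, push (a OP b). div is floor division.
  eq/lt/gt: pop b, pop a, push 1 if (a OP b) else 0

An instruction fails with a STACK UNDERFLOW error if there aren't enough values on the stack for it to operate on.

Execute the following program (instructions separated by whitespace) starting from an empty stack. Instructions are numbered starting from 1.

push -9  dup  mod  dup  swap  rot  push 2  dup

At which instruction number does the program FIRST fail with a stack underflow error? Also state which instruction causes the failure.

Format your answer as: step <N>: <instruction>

Answer: step 6: rot

Derivation:
Step 1 ('push -9'): stack = [-9], depth = 1
Step 2 ('dup'): stack = [-9, -9], depth = 2
Step 3 ('mod'): stack = [0], depth = 1
Step 4 ('dup'): stack = [0, 0], depth = 2
Step 5 ('swap'): stack = [0, 0], depth = 2
Step 6 ('rot'): needs 3 value(s) but depth is 2 — STACK UNDERFLOW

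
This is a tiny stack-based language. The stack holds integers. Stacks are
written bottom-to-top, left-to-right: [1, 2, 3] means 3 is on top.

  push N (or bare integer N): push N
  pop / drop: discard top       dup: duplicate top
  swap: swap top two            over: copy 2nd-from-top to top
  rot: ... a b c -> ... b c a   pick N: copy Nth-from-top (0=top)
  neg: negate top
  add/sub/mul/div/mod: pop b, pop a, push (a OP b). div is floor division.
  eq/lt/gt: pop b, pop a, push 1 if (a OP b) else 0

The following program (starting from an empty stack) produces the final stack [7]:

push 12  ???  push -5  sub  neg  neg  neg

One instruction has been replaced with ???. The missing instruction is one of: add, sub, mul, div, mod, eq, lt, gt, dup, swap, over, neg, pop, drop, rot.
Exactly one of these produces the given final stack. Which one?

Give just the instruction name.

Stack before ???: [12]
Stack after ???:  [-12]
The instruction that transforms [12] -> [-12] is: neg

Answer: neg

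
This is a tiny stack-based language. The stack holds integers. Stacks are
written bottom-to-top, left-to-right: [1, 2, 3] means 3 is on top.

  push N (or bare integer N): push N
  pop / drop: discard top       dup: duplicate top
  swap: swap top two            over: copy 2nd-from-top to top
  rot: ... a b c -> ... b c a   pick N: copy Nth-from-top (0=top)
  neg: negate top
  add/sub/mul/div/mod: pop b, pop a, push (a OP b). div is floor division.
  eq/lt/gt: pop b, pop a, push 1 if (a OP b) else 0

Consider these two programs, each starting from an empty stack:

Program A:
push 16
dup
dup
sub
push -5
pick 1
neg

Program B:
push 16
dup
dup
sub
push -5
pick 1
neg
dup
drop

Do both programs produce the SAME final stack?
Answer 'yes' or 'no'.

Program A trace:
  After 'push 16': [16]
  After 'dup': [16, 16]
  After 'dup': [16, 16, 16]
  After 'sub': [16, 0]
  After 'push -5': [16, 0, -5]
  After 'pick 1': [16, 0, -5, 0]
  After 'neg': [16, 0, -5, 0]
Program A final stack: [16, 0, -5, 0]

Program B trace:
  After 'push 16': [16]
  After 'dup': [16, 16]
  After 'dup': [16, 16, 16]
  After 'sub': [16, 0]
  After 'push -5': [16, 0, -5]
  After 'pick 1': [16, 0, -5, 0]
  After 'neg': [16, 0, -5, 0]
  After 'dup': [16, 0, -5, 0, 0]
  After 'drop': [16, 0, -5, 0]
Program B final stack: [16, 0, -5, 0]
Same: yes

Answer: yes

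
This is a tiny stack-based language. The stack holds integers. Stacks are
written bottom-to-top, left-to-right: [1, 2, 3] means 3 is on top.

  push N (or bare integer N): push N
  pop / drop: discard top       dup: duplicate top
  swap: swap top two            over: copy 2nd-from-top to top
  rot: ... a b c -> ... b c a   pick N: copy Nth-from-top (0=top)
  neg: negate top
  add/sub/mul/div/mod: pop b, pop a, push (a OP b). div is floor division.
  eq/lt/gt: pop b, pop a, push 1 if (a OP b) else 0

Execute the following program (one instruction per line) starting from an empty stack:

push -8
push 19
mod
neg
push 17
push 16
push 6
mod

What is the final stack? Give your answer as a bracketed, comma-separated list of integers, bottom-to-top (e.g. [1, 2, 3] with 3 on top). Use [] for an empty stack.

After 'push -8': [-8]
After 'push 19': [-8, 19]
After 'mod': [11]
After 'neg': [-11]
After 'push 17': [-11, 17]
After 'push 16': [-11, 17, 16]
After 'push 6': [-11, 17, 16, 6]
After 'mod': [-11, 17, 4]

Answer: [-11, 17, 4]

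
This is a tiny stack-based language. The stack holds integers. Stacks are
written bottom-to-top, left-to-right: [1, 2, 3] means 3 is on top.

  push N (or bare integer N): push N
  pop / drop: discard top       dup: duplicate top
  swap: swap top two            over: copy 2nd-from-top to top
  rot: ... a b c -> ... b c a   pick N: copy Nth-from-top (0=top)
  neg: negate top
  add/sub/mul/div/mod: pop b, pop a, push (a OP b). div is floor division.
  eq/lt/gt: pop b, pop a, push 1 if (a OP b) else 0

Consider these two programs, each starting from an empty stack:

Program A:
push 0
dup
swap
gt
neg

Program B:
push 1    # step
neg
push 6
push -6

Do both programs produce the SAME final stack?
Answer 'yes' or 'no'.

Answer: no

Derivation:
Program A trace:
  After 'push 0': [0]
  After 'dup': [0, 0]
  After 'swap': [0, 0]
  After 'gt': [0]
  After 'neg': [0]
Program A final stack: [0]

Program B trace:
  After 'push 1': [1]
  After 'neg': [-1]
  After 'push 6': [-1, 6]
  After 'push -6': [-1, 6, -6]
Program B final stack: [-1, 6, -6]
Same: no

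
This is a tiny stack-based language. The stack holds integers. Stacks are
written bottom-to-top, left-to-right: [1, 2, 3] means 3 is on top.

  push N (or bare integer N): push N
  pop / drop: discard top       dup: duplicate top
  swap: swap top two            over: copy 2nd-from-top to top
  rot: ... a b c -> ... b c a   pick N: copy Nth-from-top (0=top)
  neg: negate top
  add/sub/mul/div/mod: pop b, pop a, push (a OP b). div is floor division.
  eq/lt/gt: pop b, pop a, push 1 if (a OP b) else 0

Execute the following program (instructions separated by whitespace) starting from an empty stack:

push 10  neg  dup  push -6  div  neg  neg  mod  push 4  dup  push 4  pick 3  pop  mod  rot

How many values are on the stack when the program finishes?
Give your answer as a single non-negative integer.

Answer: 3

Derivation:
After 'push 10': stack = [10] (depth 1)
After 'neg': stack = [-10] (depth 1)
After 'dup': stack = [-10, -10] (depth 2)
After 'push -6': stack = [-10, -10, -6] (depth 3)
After 'div': stack = [-10, 1] (depth 2)
After 'neg': stack = [-10, -1] (depth 2)
After 'neg': stack = [-10, 1] (depth 2)
After 'mod': stack = [0] (depth 1)
After 'push 4': stack = [0, 4] (depth 2)
After 'dup': stack = [0, 4, 4] (depth 3)
After 'push 4': stack = [0, 4, 4, 4] (depth 4)
After 'pick 3': stack = [0, 4, 4, 4, 0] (depth 5)
After 'pop': stack = [0, 4, 4, 4] (depth 4)
After 'mod': stack = [0, 4, 0] (depth 3)
After 'rot': stack = [4, 0, 0] (depth 3)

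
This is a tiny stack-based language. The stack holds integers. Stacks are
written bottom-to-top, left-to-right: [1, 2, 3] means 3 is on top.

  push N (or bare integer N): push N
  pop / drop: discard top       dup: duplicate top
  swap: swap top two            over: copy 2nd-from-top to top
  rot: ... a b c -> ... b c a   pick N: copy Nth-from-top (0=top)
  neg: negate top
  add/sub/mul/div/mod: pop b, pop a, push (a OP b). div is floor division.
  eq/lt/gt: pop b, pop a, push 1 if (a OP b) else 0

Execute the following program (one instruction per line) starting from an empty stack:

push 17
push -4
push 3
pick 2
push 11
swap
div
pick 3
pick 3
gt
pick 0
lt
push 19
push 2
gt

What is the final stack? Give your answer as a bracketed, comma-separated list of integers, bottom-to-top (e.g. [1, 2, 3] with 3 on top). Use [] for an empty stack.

After 'push 17': [17]
After 'push -4': [17, -4]
After 'push 3': [17, -4, 3]
After 'pick 2': [17, -4, 3, 17]
After 'push 11': [17, -4, 3, 17, 11]
After 'swap': [17, -4, 3, 11, 17]
After 'div': [17, -4, 3, 0]
After 'pick 3': [17, -4, 3, 0, 17]
After 'pick 3': [17, -4, 3, 0, 17, -4]
After 'gt': [17, -4, 3, 0, 1]
After 'pick 0': [17, -4, 3, 0, 1, 1]
After 'lt': [17, -4, 3, 0, 0]
After 'push 19': [17, -4, 3, 0, 0, 19]
After 'push 2': [17, -4, 3, 0, 0, 19, 2]
After 'gt': [17, -4, 3, 0, 0, 1]

Answer: [17, -4, 3, 0, 0, 1]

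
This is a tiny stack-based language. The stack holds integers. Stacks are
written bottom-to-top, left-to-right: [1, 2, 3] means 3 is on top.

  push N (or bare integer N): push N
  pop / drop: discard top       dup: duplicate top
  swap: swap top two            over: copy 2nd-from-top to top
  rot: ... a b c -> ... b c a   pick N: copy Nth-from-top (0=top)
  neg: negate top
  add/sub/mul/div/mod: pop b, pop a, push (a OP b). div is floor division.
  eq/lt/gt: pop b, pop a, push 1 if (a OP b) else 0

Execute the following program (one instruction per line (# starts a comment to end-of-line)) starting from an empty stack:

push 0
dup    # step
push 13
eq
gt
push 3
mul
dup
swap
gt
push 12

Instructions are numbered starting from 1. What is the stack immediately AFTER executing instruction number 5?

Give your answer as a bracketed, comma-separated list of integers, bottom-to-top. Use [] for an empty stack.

Answer: [0]

Derivation:
Step 1 ('push 0'): [0]
Step 2 ('dup'): [0, 0]
Step 3 ('push 13'): [0, 0, 13]
Step 4 ('eq'): [0, 0]
Step 5 ('gt'): [0]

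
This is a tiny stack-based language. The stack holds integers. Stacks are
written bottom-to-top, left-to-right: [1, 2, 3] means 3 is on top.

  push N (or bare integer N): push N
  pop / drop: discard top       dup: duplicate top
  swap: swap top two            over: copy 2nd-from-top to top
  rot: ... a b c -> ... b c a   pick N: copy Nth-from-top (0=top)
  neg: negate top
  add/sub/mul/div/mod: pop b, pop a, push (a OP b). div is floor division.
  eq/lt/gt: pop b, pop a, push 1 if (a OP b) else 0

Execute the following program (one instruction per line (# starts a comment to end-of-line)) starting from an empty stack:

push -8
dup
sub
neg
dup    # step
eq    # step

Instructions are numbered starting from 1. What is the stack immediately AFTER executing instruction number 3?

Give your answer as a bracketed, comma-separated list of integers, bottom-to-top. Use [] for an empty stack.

Step 1 ('push -8'): [-8]
Step 2 ('dup'): [-8, -8]
Step 3 ('sub'): [0]

Answer: [0]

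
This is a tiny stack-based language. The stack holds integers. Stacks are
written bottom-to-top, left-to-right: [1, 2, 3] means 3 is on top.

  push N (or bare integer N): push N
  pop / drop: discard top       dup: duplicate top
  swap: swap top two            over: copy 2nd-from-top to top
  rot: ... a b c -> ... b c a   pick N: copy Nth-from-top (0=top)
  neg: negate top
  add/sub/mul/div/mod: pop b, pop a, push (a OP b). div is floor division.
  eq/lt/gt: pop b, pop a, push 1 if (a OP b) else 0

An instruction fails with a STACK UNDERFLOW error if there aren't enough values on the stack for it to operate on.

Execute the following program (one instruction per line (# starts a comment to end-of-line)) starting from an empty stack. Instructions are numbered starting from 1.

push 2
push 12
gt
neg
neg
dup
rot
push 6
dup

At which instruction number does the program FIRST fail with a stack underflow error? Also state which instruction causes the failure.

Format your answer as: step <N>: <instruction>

Answer: step 7: rot

Derivation:
Step 1 ('push 2'): stack = [2], depth = 1
Step 2 ('push 12'): stack = [2, 12], depth = 2
Step 3 ('gt'): stack = [0], depth = 1
Step 4 ('neg'): stack = [0], depth = 1
Step 5 ('neg'): stack = [0], depth = 1
Step 6 ('dup'): stack = [0, 0], depth = 2
Step 7 ('rot'): needs 3 value(s) but depth is 2 — STACK UNDERFLOW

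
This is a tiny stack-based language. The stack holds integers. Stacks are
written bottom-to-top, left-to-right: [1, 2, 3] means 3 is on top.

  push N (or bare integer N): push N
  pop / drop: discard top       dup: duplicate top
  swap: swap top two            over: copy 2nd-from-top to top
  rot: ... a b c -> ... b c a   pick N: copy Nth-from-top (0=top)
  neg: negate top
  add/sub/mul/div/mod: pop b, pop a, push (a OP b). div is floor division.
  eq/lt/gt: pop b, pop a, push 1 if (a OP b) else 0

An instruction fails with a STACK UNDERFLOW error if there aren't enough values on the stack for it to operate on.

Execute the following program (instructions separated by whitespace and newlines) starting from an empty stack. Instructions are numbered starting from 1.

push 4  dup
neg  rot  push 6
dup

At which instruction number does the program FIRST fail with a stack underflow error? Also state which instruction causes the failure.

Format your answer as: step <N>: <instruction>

Step 1 ('push 4'): stack = [4], depth = 1
Step 2 ('dup'): stack = [4, 4], depth = 2
Step 3 ('neg'): stack = [4, -4], depth = 2
Step 4 ('rot'): needs 3 value(s) but depth is 2 — STACK UNDERFLOW

Answer: step 4: rot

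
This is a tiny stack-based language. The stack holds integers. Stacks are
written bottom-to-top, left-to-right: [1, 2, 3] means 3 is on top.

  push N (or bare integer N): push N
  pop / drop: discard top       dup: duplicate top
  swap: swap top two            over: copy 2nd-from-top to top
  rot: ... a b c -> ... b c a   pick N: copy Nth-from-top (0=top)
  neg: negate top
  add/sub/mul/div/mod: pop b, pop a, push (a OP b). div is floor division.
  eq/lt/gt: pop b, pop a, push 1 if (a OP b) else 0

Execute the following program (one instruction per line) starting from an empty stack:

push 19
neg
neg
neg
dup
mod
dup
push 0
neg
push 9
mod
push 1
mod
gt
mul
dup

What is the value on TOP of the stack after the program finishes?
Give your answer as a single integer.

After 'push 19': [19]
After 'neg': [-19]
After 'neg': [19]
After 'neg': [-19]
After 'dup': [-19, -19]
After 'mod': [0]
After 'dup': [0, 0]
After 'push 0': [0, 0, 0]
After 'neg': [0, 0, 0]
After 'push 9': [0, 0, 0, 9]
After 'mod': [0, 0, 0]
After 'push 1': [0, 0, 0, 1]
After 'mod': [0, 0, 0]
After 'gt': [0, 0]
After 'mul': [0]
After 'dup': [0, 0]

Answer: 0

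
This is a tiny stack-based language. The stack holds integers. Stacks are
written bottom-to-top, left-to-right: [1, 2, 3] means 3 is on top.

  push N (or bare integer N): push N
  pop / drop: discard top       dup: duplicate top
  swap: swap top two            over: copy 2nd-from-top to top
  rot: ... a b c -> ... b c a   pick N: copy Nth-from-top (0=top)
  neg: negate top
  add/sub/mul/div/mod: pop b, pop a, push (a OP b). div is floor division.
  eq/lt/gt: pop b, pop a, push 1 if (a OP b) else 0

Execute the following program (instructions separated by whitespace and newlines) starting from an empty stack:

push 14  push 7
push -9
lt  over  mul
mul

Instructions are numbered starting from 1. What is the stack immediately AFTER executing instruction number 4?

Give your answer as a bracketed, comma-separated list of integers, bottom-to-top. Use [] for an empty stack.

Step 1 ('push 14'): [14]
Step 2 ('push 7'): [14, 7]
Step 3 ('push -9'): [14, 7, -9]
Step 4 ('lt'): [14, 0]

Answer: [14, 0]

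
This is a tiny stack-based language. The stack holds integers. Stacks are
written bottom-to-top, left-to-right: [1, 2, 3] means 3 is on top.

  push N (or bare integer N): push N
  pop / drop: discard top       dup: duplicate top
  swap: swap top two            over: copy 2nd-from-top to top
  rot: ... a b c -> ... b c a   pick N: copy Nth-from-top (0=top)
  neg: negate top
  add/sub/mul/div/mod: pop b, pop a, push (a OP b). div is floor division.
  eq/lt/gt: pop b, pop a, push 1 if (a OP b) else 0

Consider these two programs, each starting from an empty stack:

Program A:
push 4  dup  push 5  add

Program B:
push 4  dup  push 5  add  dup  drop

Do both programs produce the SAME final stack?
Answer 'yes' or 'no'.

Program A trace:
  After 'push 4': [4]
  After 'dup': [4, 4]
  After 'push 5': [4, 4, 5]
  After 'add': [4, 9]
Program A final stack: [4, 9]

Program B trace:
  After 'push 4': [4]
  After 'dup': [4, 4]
  After 'push 5': [4, 4, 5]
  After 'add': [4, 9]
  After 'dup': [4, 9, 9]
  After 'drop': [4, 9]
Program B final stack: [4, 9]
Same: yes

Answer: yes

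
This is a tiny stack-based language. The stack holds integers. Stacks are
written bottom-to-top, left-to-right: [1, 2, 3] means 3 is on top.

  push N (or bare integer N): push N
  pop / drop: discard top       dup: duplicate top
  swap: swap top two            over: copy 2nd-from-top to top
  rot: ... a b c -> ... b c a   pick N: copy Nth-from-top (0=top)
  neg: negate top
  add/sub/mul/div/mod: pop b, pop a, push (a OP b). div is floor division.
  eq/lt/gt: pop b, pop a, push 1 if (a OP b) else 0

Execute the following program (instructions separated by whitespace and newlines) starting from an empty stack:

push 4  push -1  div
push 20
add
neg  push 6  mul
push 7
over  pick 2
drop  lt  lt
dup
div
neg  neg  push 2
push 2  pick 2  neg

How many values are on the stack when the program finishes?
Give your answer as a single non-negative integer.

After 'push 4': stack = [4] (depth 1)
After 'push -1': stack = [4, -1] (depth 2)
After 'div': stack = [-4] (depth 1)
After 'push 20': stack = [-4, 20] (depth 2)
After 'add': stack = [16] (depth 1)
After 'neg': stack = [-16] (depth 1)
After 'push 6': stack = [-16, 6] (depth 2)
After 'mul': stack = [-96] (depth 1)
After 'push 7': stack = [-96, 7] (depth 2)
After 'over': stack = [-96, 7, -96] (depth 3)
  ...
After 'lt': stack = [-96, 0] (depth 2)
After 'lt': stack = [1] (depth 1)
After 'dup': stack = [1, 1] (depth 2)
After 'div': stack = [1] (depth 1)
After 'neg': stack = [-1] (depth 1)
After 'neg': stack = [1] (depth 1)
After 'push 2': stack = [1, 2] (depth 2)
After 'push 2': stack = [1, 2, 2] (depth 3)
After 'pick 2': stack = [1, 2, 2, 1] (depth 4)
After 'neg': stack = [1, 2, 2, -1] (depth 4)

Answer: 4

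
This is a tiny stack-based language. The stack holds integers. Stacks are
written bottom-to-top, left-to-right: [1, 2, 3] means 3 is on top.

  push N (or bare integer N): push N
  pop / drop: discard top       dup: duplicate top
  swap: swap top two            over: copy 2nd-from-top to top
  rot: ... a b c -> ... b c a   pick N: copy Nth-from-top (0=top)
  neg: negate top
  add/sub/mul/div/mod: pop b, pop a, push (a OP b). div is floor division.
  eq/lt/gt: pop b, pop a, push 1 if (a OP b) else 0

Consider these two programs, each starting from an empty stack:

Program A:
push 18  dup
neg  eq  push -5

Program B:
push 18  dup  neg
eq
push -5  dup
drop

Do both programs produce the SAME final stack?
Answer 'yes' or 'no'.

Answer: yes

Derivation:
Program A trace:
  After 'push 18': [18]
  After 'dup': [18, 18]
  After 'neg': [18, -18]
  After 'eq': [0]
  After 'push -5': [0, -5]
Program A final stack: [0, -5]

Program B trace:
  After 'push 18': [18]
  After 'dup': [18, 18]
  After 'neg': [18, -18]
  After 'eq': [0]
  After 'push -5': [0, -5]
  After 'dup': [0, -5, -5]
  After 'drop': [0, -5]
Program B final stack: [0, -5]
Same: yes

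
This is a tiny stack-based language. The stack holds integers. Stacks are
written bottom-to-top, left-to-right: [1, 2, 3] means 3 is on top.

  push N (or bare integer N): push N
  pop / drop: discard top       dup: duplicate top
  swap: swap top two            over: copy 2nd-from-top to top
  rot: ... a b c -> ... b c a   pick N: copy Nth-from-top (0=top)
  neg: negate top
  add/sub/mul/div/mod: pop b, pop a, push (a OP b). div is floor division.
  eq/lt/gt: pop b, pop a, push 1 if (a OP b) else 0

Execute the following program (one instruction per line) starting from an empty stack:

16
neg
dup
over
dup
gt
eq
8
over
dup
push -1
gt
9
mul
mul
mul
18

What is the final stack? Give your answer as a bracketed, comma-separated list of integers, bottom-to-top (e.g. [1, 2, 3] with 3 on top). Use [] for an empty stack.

After 'push 16': [16]
After 'neg': [-16]
After 'dup': [-16, -16]
After 'over': [-16, -16, -16]
After 'dup': [-16, -16, -16, -16]
After 'gt': [-16, -16, 0]
After 'eq': [-16, 0]
After 'push 8': [-16, 0, 8]
After 'over': [-16, 0, 8, 0]
After 'dup': [-16, 0, 8, 0, 0]
After 'push -1': [-16, 0, 8, 0, 0, -1]
After 'gt': [-16, 0, 8, 0, 1]
After 'push 9': [-16, 0, 8, 0, 1, 9]
After 'mul': [-16, 0, 8, 0, 9]
After 'mul': [-16, 0, 8, 0]
After 'mul': [-16, 0, 0]
After 'push 18': [-16, 0, 0, 18]

Answer: [-16, 0, 0, 18]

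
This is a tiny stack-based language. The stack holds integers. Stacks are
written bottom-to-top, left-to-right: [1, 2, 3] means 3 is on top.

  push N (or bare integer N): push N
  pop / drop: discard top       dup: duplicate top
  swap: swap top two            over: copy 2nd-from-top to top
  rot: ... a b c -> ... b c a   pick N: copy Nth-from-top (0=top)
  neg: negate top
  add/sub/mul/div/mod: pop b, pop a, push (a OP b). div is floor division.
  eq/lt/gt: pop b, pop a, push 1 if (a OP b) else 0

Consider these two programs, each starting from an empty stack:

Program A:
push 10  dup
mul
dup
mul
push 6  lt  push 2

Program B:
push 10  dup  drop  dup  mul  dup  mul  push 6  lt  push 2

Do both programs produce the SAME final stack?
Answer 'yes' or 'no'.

Program A trace:
  After 'push 10': [10]
  After 'dup': [10, 10]
  After 'mul': [100]
  After 'dup': [100, 100]
  After 'mul': [10000]
  After 'push 6': [10000, 6]
  After 'lt': [0]
  After 'push 2': [0, 2]
Program A final stack: [0, 2]

Program B trace:
  After 'push 10': [10]
  After 'dup': [10, 10]
  After 'drop': [10]
  After 'dup': [10, 10]
  After 'mul': [100]
  After 'dup': [100, 100]
  After 'mul': [10000]
  After 'push 6': [10000, 6]
  After 'lt': [0]
  After 'push 2': [0, 2]
Program B final stack: [0, 2]
Same: yes

Answer: yes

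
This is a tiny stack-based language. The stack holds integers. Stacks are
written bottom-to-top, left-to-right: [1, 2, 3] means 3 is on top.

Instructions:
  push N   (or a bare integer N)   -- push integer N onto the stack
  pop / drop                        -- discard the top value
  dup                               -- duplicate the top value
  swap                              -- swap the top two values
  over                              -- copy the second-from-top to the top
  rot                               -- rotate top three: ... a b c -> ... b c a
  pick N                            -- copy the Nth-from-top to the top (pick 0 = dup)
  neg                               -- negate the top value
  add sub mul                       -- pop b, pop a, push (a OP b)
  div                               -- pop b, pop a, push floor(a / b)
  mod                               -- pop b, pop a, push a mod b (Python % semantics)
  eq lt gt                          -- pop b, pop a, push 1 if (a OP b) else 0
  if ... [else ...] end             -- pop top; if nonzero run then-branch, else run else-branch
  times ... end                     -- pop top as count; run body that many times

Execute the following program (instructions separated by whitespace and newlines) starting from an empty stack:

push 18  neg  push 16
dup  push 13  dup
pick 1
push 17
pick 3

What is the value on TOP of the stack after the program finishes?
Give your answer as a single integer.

After 'push 18': [18]
After 'neg': [-18]
After 'push 16': [-18, 16]
After 'dup': [-18, 16, 16]
After 'push 13': [-18, 16, 16, 13]
After 'dup': [-18, 16, 16, 13, 13]
After 'pick 1': [-18, 16, 16, 13, 13, 13]
After 'push 17': [-18, 16, 16, 13, 13, 13, 17]
After 'pick 3': [-18, 16, 16, 13, 13, 13, 17, 13]

Answer: 13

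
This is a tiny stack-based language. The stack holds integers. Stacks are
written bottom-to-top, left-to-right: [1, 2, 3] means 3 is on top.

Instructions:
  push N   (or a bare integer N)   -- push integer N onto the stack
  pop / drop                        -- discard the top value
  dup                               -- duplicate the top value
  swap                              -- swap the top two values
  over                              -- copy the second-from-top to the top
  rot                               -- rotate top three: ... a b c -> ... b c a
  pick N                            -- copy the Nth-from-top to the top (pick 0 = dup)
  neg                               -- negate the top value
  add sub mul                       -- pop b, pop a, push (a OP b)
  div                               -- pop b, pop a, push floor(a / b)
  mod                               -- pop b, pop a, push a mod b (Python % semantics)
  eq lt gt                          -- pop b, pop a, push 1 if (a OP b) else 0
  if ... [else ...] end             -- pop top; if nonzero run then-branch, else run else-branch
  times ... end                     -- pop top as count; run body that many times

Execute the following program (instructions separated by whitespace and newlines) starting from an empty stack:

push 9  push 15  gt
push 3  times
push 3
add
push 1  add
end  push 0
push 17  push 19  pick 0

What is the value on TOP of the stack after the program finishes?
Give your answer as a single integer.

Answer: 19

Derivation:
After 'push 9': [9]
After 'push 15': [9, 15]
After 'gt': [0]
After 'push 3': [0, 3]
After 'times': [0]
After 'push 3': [0, 3]
After 'add': [3]
After 'push 1': [3, 1]
After 'add': [4]
After 'push 3': [4, 3]
  ...
After 'push 1': [7, 1]
After 'add': [8]
After 'push 3': [8, 3]
After 'add': [11]
After 'push 1': [11, 1]
After 'add': [12]
After 'push 0': [12, 0]
After 'push 17': [12, 0, 17]
After 'push 19': [12, 0, 17, 19]
After 'pick 0': [12, 0, 17, 19, 19]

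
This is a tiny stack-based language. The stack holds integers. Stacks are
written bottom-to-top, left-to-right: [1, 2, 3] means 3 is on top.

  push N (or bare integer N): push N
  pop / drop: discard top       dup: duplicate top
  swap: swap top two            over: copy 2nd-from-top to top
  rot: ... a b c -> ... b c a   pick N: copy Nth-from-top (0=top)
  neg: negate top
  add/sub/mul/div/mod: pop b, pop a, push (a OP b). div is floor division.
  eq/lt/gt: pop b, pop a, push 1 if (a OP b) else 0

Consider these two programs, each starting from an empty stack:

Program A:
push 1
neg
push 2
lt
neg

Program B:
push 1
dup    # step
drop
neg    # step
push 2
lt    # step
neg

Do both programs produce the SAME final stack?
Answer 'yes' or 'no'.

Program A trace:
  After 'push 1': [1]
  After 'neg': [-1]
  After 'push 2': [-1, 2]
  After 'lt': [1]
  After 'neg': [-1]
Program A final stack: [-1]

Program B trace:
  After 'push 1': [1]
  After 'dup': [1, 1]
  After 'drop': [1]
  After 'neg': [-1]
  After 'push 2': [-1, 2]
  After 'lt': [1]
  After 'neg': [-1]
Program B final stack: [-1]
Same: yes

Answer: yes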